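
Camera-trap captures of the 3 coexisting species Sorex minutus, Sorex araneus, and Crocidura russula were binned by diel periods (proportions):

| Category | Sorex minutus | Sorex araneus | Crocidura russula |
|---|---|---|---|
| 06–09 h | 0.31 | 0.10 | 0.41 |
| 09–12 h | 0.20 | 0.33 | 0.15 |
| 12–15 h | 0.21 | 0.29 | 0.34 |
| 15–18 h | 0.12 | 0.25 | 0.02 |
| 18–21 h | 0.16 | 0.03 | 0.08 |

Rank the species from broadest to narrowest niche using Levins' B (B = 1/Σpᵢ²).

Sorex minutus > Sorex araneus > Crocidura russula

Σp_minuᵢ² = 0.31² + 0.20² + 0.21² + 0.12² + 0.16² = 0.0961 + 0.0400 + 0.0441 + 0.0144 + 0.0256 = 0.2202
B_minu = 1 / 0.2202 = 4.5413
Σp_aranᵢ² = 0.10² + 0.33² + 0.29² + 0.25² + 0.03² = 0.0100 + 0.1089 + 0.0841 + 0.0625 + 0.0009 = 0.2664
B_aran = 1 / 0.2664 = 3.7538
Σp_russᵢ² = 0.41² + 0.15² + 0.34² + 0.02² + 0.08² = 0.1681 + 0.0225 + 0.1156 + 0.0004 + 0.0064 = 0.3130
B_russ = 1 / 0.3130 = 3.1949
Ranking by B (broadest → narrowest): Sorex minutus (4.54) > Sorex araneus (3.75) > Crocidura russula (3.19)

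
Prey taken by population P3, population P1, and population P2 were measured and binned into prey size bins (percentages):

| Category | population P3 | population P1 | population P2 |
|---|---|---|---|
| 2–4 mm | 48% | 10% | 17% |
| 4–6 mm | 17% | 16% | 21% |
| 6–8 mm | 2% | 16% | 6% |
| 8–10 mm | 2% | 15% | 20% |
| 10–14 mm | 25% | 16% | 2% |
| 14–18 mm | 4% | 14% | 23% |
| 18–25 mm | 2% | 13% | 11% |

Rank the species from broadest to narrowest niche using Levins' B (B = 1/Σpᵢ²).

Convert percentages to proportions (divide by 100).
Σp_P3ᵢ² = 0.48² + 0.17² + 0.02² + 0.02² + 0.25² + 0.04² + 0.02² = 0.2304 + 0.0289 + 0.0004 + 0.0004 + 0.0625 + 0.0016 + 0.0004 = 0.3246
B_P3 = 1 / 0.3246 = 3.0807
Σp_P1ᵢ² = 0.10² + 0.16² + 0.16² + 0.15² + 0.16² + 0.14² + 0.13² = 0.0100 + 0.0256 + 0.0256 + 0.0225 + 0.0256 + 0.0196 + 0.0169 = 0.1458
B_P1 = 1 / 0.1458 = 6.8587
Σp_P2ᵢ² = 0.17² + 0.21² + 0.06² + 0.20² + 0.02² + 0.23² + 0.11² = 0.0289 + 0.0441 + 0.0036 + 0.0400 + 0.0004 + 0.0529 + 0.0121 = 0.1820
B_P2 = 1 / 0.1820 = 5.4945
Ranking by B (broadest → narrowest): population P1 (6.86) > population P2 (5.49) > population P3 (3.08)

population P1 > population P2 > population P3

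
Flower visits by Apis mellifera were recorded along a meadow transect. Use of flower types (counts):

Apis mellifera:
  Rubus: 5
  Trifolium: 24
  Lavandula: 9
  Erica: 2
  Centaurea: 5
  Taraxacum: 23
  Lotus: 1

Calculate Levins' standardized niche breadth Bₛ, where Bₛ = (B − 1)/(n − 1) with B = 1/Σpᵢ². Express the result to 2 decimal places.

Proportions for Apis mellifera (n=69): 5/69=0.0725, 24/69=0.3478, 9/69=0.1304, 2/69=0.0290, 5/69=0.0725, 23/69=0.3333, 1/69=0.0145
Σpᵢ² = 0.0725² + 0.3478² + 0.1304² + 0.0290² + 0.0725² + 0.3333² + 0.0145² = 0.005256 + 0.120965 + 0.017004 + 0.000841 + 0.005256 + 0.111089 + 0.000210 = 0.260621
B = 1 / 0.260621 = 3.8370
Bₛ = (B − 1)/(n − 1) = (3.8370 − 1)/(7 − 1) = 2.8370/6 = 0.4728

0.47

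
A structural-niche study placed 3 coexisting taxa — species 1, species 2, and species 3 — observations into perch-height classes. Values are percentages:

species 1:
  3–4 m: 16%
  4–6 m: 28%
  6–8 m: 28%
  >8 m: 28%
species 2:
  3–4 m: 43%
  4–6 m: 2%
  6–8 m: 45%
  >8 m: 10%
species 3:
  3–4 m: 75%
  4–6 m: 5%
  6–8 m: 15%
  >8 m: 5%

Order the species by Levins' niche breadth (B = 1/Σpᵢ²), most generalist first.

species 1 > species 2 > species 3

Convert percentages to proportions (divide by 100).
Σp_1ᵢ² = 0.16² + 0.28² + 0.28² + 0.28² = 0.0256 + 0.0784 + 0.0784 + 0.0784 = 0.2608
B_1 = 1 / 0.2608 = 3.8344
Σp_2ᵢ² = 0.43² + 0.02² + 0.45² + 0.10² = 0.1849 + 0.0004 + 0.2025 + 0.0100 = 0.3978
B_2 = 1 / 0.3978 = 2.5138
Σp_3ᵢ² = 0.75² + 0.05² + 0.15² + 0.05² = 0.5625 + 0.0025 + 0.0225 + 0.0025 = 0.5900
B_3 = 1 / 0.5900 = 1.6949
Ranking by B (broadest → narrowest): species 1 (3.83) > species 2 (2.51) > species 3 (1.69)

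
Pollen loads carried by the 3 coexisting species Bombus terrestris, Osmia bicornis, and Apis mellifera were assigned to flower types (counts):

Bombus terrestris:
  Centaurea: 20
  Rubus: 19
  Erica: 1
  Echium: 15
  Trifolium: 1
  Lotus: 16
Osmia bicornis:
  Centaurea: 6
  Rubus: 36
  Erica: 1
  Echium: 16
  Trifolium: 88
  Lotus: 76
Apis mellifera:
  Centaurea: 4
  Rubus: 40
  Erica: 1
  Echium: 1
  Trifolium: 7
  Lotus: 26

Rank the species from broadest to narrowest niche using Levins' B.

Proportions for Bombus terrestris (n=72): 20/72=0.2778, 19/72=0.2639, 1/72=0.0139, 15/72=0.2083, 1/72=0.0139, 16/72=0.2222
Proportions for Osmia bicornis (n=223): 6/223=0.0269, 36/223=0.1614, 1/223=0.0045, 16/223=0.0717, 88/223=0.3946, 76/223=0.3408
Proportions for Apis mellifera (n=79): 4/79=0.0506, 40/79=0.5063, 1/79=0.0127, 1/79=0.0127, 7/79=0.0886, 26/79=0.3291
Σp_terrᵢ² = 0.2778² + 0.2639² + 0.0139² + 0.2083² + 0.0139² + 0.2222² = 0.077173 + 0.069643 + 0.000193 + 0.043389 + 0.000193 + 0.049373 = 0.239964
B_terr = 1 / 0.239964 = 4.1673
Σp_bicoᵢ² = 0.0269² + 0.1614² + 0.0045² + 0.0717² + 0.3946² + 0.3408² = 0.000724 + 0.026050 + 0.000020 + 0.005141 + 0.155709 + 0.116145 = 0.303789
B_bico = 1 / 0.303789 = 3.2918
Σp_mellᵢ² = 0.0506² + 0.5063² + 0.0127² + 0.0127² + 0.0886² + 0.3291² = 0.002560 + 0.256340 + 0.000161 + 0.000161 + 0.007850 + 0.108307 = 0.375379
B_mell = 1 / 0.375379 = 2.6640
Ranking by B (broadest → narrowest): Bombus terrestris (4.17) > Osmia bicornis (3.29) > Apis mellifera (2.66)

Bombus terrestris > Osmia bicornis > Apis mellifera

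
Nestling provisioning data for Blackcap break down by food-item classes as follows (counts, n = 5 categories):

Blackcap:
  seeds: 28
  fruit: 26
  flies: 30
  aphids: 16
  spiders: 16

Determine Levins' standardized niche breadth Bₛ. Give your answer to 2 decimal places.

Proportions for Blackcap (n=116): 28/116=0.2414, 26/116=0.2241, 30/116=0.2586, 16/116=0.1379, 16/116=0.1379
Σpᵢ² = 0.2414² + 0.2241² + 0.2586² + 0.1379² + 0.1379² = 0.058274 + 0.050221 + 0.066874 + 0.019016 + 0.019016 = 0.213401
B = 1 / 0.213401 = 4.6860
Bₛ = (B − 1)/(n − 1) = (4.6860 − 1)/(5 − 1) = 3.6860/4 = 0.9215

0.92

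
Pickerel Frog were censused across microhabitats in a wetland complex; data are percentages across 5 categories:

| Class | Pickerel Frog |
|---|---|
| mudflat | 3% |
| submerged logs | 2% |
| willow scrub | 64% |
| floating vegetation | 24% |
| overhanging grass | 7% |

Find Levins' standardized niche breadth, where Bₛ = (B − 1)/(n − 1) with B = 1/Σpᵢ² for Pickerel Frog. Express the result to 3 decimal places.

Convert percentages to proportions (divide by 100).
Σpᵢ² = 0.03² + 0.02² + 0.64² + 0.24² + 0.07² = 0.0009 + 0.0004 + 0.4096 + 0.0576 + 0.0049 = 0.4734
B = 1 / 0.4734 = 2.11238
Bₛ = (B − 1)/(n − 1) = (2.11238 − 1)/(5 − 1) = 1.11238/4 = 0.27810

0.278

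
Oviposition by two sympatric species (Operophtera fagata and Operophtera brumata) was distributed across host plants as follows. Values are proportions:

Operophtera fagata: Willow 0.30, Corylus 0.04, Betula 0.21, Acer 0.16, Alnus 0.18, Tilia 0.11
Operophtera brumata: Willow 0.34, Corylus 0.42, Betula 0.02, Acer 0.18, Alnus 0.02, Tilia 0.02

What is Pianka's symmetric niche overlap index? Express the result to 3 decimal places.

0.609

Σ p₁ᵢp₂ᵢ = 0.1020 + 0.0168 + 0.0042 + 0.0288 + 0.0036 + 0.0022 = 0.1576
Σp_1ᵢ² = 0.30² + 0.04² + 0.21² + 0.16² + 0.18² + 0.11² = 0.0900 + 0.0016 + 0.0441 + 0.0256 + 0.0324 + 0.0121 = 0.2058
Σp_2ᵢ² = 0.34² + 0.42² + 0.02² + 0.18² + 0.02² + 0.02² = 0.1156 + 0.1764 + 0.0004 + 0.0324 + 0.0004 + 0.0004 = 0.3256
O = 0.1576 / √(0.2058 × 0.3256) = 0.1576 / 0.258860 = 0.60882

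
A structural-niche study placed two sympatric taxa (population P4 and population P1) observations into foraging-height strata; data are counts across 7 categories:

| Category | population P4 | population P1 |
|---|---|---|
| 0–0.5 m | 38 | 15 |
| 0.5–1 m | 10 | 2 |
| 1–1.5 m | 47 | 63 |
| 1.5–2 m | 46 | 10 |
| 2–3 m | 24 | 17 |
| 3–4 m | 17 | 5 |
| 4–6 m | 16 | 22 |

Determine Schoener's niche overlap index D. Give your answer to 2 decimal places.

Proportions for population P4 (n=198): 38/198=0.1919, 10/198=0.0505, 47/198=0.2374, 46/198=0.2323, 24/198=0.1212, 17/198=0.0859, 16/198=0.0808
Proportions for population P1 (n=134): 15/134=0.1119, 2/134=0.0149, 63/134=0.4701, 10/134=0.0746, 17/134=0.1269, 5/134=0.0373, 22/134=0.1642
Σ|p₁ᵢ − p₂ᵢ| = 0.0800 + 0.0356 + 0.2327 + 0.1577 + 0.0057 + 0.0486 + 0.0834 = 0.6437
D = 1 − ½ × 0.6437 = 1 − 0.32185 = 0.67815

0.68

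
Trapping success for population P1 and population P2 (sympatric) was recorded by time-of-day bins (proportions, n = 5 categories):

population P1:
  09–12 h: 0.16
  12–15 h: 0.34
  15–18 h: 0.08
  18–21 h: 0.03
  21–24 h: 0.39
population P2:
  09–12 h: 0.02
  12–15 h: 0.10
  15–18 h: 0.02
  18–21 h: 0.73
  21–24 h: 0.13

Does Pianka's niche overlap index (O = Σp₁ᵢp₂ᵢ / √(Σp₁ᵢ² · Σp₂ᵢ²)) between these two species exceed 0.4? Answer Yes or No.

Σ p₁ᵢp₂ᵢ = 0.0032 + 0.0340 + 0.0016 + 0.0219 + 0.0507 = 0.1114
Σp_1ᵢ² = 0.16² + 0.34² + 0.08² + 0.03² + 0.39² = 0.0256 + 0.1156 + 0.0064 + 0.0009 + 0.1521 = 0.3006
Σp_2ᵢ² = 0.02² + 0.10² + 0.02² + 0.73² + 0.13² = 0.0004 + 0.0100 + 0.0004 + 0.5329 + 0.0169 = 0.5606
O = 0.1114 / √(0.3006 × 0.5606) = 0.1114 / 0.41051 = 0.2714
O = 0.2714 < 0.4 → No.

No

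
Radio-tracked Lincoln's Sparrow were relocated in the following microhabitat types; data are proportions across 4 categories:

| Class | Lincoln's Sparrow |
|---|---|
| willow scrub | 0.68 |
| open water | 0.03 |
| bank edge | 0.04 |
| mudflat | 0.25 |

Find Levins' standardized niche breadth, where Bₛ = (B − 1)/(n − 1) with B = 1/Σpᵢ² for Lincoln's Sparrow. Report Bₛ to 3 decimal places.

Σpᵢ² = 0.68² + 0.03² + 0.04² + 0.25² = 0.4624 + 0.0009 + 0.0016 + 0.0625 = 0.5274
B = 1 / 0.5274 = 1.89609
Bₛ = (B − 1)/(n − 1) = (1.89609 − 1)/(4 − 1) = 0.89609/3 = 0.29870

0.299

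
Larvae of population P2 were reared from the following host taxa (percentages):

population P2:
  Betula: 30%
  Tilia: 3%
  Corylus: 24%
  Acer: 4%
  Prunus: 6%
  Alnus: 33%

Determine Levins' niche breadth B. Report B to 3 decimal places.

3.808

Convert percentages to proportions (divide by 100).
Σpᵢ² = 0.30² + 0.03² + 0.24² + 0.04² + 0.06² + 0.33² = 0.0900 + 0.0009 + 0.0576 + 0.0016 + 0.0036 + 0.1089 = 0.2626
B = 1 / 0.2626 = 3.80807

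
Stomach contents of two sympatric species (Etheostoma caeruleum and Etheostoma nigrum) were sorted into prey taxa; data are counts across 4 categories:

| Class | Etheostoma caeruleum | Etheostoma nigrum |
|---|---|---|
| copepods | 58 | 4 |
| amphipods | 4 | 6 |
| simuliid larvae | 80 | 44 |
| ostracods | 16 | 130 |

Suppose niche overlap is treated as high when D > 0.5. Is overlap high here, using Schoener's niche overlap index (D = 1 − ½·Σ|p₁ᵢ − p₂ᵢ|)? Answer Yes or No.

No

Proportions for Etheostoma caeruleum (n=158): 58/158=0.3671, 4/158=0.0253, 80/158=0.5063, 16/158=0.1013
Proportions for Etheostoma nigrum (n=184): 4/184=0.0217, 6/184=0.0326, 44/184=0.2391, 130/184=0.7065
Σ|p₁ᵢ − p₂ᵢ| = 0.3454 + 0.0073 + 0.2672 + 0.6052 = 1.2251
D = 1 − ½ × 1.2251 = 1 − 0.61255 = 0.38745
D = 0.38745 < 0.5 → No.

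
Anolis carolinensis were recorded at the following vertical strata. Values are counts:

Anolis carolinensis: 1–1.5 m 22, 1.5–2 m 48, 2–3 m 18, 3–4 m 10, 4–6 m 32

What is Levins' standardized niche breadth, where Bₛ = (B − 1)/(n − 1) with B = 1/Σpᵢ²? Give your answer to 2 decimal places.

0.75

Proportions for Anolis carolinensis (n=130): 22/130=0.1692, 48/130=0.3692, 18/130=0.1385, 10/130=0.0769, 32/130=0.2462
Σpᵢ² = 0.1692² + 0.3692² + 0.1385² + 0.0769² + 0.2462² = 0.028629 + 0.136309 + 0.019182 + 0.005914 + 0.060614 = 0.250648
B = 1 / 0.250648 = 3.9897
Bₛ = (B − 1)/(n − 1) = (3.9897 − 1)/(5 − 1) = 2.9897/4 = 0.7474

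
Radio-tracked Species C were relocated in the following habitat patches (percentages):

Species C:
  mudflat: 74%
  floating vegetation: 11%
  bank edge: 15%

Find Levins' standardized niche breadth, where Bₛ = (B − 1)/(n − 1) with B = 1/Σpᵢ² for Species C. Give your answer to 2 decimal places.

0.36

Convert percentages to proportions (divide by 100).
Σpᵢ² = 0.74² + 0.11² + 0.15² = 0.5476 + 0.0121 + 0.0225 = 0.5822
B = 1 / 0.5822 = 1.7176
Bₛ = (B − 1)/(n − 1) = (1.7176 − 1)/(3 − 1) = 0.7176/2 = 0.3588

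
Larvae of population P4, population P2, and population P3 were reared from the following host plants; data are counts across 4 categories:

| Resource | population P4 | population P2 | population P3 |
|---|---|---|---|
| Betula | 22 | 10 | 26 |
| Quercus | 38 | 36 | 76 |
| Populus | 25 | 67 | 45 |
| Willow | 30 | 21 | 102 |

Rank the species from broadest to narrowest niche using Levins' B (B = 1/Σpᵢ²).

Proportions for population P4 (n=115): 22/115=0.1913, 38/115=0.3304, 25/115=0.2174, 30/115=0.2609
Proportions for population P2 (n=134): 10/134=0.0746, 36/134=0.2687, 67/134=0.5000, 21/134=0.1567
Proportions for population P3 (n=249): 26/249=0.1044, 76/249=0.3052, 45/249=0.1807, 102/249=0.4096
Σp_P4ᵢ² = 0.1913² + 0.3304² + 0.2174² + 0.2609² = 0.036596 + 0.109164 + 0.047263 + 0.068069 = 0.261092
B_P4 = 1 / 0.261092 = 3.8301
Σp_P2ᵢ² = 0.0746² + 0.2687² + 0.5000² + 0.1567² = 0.005565 + 0.072200 + 0.250000 + 0.024555 = 0.352320
B_P2 = 1 / 0.352320 = 2.8383
Σp_P3ᵢ² = 0.1044² + 0.3052² + 0.1807² + 0.4096² = 0.010899 + 0.093147 + 0.032652 + 0.167772 = 0.304470
B_P3 = 1 / 0.304470 = 3.2844
Ranking by B (broadest → narrowest): population P4 (3.83) > population P3 (3.28) > population P2 (2.84)

population P4 > population P3 > population P2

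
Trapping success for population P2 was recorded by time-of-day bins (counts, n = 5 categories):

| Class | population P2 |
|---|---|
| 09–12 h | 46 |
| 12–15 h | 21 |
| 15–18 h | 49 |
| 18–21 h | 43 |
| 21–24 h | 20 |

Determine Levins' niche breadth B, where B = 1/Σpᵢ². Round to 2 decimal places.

Proportions for population P2 (n=179): 46/179=0.2570, 21/179=0.1173, 49/179=0.2737, 43/179=0.2402, 20/179=0.1117
Σpᵢ² = 0.2570² + 0.1173² + 0.2737² + 0.2402² + 0.1117² = 0.066049 + 0.013759 + 0.074912 + 0.057696 + 0.012477 = 0.224893
B = 1 / 0.224893 = 4.4466

4.45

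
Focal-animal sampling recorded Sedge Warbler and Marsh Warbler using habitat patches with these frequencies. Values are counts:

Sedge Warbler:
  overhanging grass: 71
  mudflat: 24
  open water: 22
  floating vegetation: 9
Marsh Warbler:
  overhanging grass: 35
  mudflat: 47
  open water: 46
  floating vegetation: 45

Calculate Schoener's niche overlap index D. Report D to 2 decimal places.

Proportions for Sedge Warbler (n=126): 71/126=0.5635, 24/126=0.1905, 22/126=0.1746, 9/126=0.0714
Proportions for Marsh Warbler (n=173): 35/173=0.2023, 47/173=0.2717, 46/173=0.2659, 45/173=0.2601
Σ|p₁ᵢ − p₂ᵢ| = 0.3612 + 0.0812 + 0.0913 + 0.1887 = 0.7224
D = 1 − ½ × 0.7224 = 1 − 0.36120 = 0.63880

0.64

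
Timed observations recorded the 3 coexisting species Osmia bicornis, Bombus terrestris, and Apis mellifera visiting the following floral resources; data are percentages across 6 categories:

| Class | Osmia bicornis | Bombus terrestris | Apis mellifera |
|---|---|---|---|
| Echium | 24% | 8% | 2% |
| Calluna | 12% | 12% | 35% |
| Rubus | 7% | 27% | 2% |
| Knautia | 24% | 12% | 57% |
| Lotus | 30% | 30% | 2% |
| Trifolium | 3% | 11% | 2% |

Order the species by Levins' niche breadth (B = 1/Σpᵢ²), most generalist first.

Bombus terrestris > Osmia bicornis > Apis mellifera

Convert percentages to proportions (divide by 100).
Σp_bicoᵢ² = 0.24² + 0.12² + 0.07² + 0.24² + 0.30² + 0.03² = 0.0576 + 0.0144 + 0.0049 + 0.0576 + 0.0900 + 0.0009 = 0.2254
B_bico = 1 / 0.2254 = 4.4366
Σp_terrᵢ² = 0.08² + 0.12² + 0.27² + 0.12² + 0.30² + 0.11² = 0.0064 + 0.0144 + 0.0729 + 0.0144 + 0.0900 + 0.0121 = 0.2102
B_terr = 1 / 0.2102 = 4.7574
Σp_mellᵢ² = 0.02² + 0.35² + 0.02² + 0.57² + 0.02² + 0.02² = 0.0004 + 0.1225 + 0.0004 + 0.3249 + 0.0004 + 0.0004 = 0.4490
B_mell = 1 / 0.4490 = 2.2272
Ranking by B (broadest → narrowest): Bombus terrestris (4.76) > Osmia bicornis (4.44) > Apis mellifera (2.23)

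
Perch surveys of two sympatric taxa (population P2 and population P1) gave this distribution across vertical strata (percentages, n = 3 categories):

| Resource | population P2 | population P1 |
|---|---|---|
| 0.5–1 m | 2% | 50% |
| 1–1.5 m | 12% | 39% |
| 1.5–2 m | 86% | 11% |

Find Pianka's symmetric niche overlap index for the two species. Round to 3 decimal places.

0.271

Convert percentages to proportions (divide by 100).
Σ p₁ᵢp₂ᵢ = 0.0100 + 0.0468 + 0.0946 = 0.1514
Σp_1ᵢ² = 0.02² + 0.12² + 0.86² = 0.0004 + 0.0144 + 0.7396 = 0.7544
Σp_2ᵢ² = 0.50² + 0.39² + 0.11² = 0.2500 + 0.1521 + 0.0121 = 0.4142
O = 0.1514 / √(0.7544 × 0.4142) = 0.1514 / 0.558992 = 0.27084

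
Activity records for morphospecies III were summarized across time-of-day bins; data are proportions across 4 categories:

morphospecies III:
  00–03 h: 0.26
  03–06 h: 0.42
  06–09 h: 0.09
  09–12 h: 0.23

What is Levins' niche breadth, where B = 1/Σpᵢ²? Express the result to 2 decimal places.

Σpᵢ² = 0.26² + 0.42² + 0.09² + 0.23² = 0.0676 + 0.1764 + 0.0081 + 0.0529 = 0.3050
B = 1 / 0.3050 = 3.2787

3.28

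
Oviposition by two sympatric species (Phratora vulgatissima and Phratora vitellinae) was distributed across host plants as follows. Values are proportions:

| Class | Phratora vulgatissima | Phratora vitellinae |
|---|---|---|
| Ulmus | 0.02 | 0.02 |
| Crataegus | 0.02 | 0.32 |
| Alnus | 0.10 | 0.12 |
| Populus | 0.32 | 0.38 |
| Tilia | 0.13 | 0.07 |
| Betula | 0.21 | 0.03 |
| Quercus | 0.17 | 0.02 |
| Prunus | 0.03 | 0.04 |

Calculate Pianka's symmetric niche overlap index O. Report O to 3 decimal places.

0.684

Σ p₁ᵢp₂ᵢ = 0.0004 + 0.0064 + 0.0120 + 0.1216 + 0.0091 + 0.0063 + 0.0034 + 0.0012 = 0.1604
Σp_1ᵢ² = 0.02² + 0.02² + 0.10² + 0.32² + 0.13² + 0.21² + 0.17² + 0.03² = 0.0004 + 0.0004 + 0.0100 + 0.1024 + 0.0169 + 0.0441 + 0.0289 + 0.0009 = 0.2040
Σp_2ᵢ² = 0.02² + 0.32² + 0.12² + 0.38² + 0.07² + 0.03² + 0.02² + 0.04² = 0.0004 + 0.1024 + 0.0144 + 0.1444 + 0.0049 + 0.0009 + 0.0004 + 0.0016 = 0.2694
O = 0.1604 / √(0.2040 × 0.2694) = 0.1604 / 0.234430 = 0.68421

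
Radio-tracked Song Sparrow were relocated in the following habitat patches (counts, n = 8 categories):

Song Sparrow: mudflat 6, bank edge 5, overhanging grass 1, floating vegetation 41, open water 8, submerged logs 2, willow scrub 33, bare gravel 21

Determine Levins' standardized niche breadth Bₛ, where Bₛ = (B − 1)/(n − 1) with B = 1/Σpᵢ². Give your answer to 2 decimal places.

0.44

Proportions for Song Sparrow (n=117): 6/117=0.0513, 5/117=0.0427, 1/117=0.0085, 41/117=0.3504, 8/117=0.0684, 2/117=0.0171, 33/117=0.2821, 21/117=0.1795
Σpᵢ² = 0.0513² + 0.0427² + 0.0085² + 0.3504² + 0.0684² + 0.0171² + 0.2821² + 0.1795² = 0.002632 + 0.001823 + 0.000072 + 0.122780 + 0.004679 + 0.000292 + 0.079580 + 0.032220 = 0.244078
B = 1 / 0.244078 = 4.0971
Bₛ = (B − 1)/(n − 1) = (4.0971 − 1)/(8 − 1) = 3.0971/7 = 0.4424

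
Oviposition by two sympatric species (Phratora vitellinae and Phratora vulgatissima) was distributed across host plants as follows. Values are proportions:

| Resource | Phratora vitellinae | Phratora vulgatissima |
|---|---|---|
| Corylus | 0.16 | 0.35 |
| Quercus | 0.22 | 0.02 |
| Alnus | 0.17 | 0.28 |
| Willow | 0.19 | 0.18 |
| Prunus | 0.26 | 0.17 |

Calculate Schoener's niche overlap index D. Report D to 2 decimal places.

Σ|p₁ᵢ − p₂ᵢ| = 0.19 + 0.20 + 0.11 + 0.01 + 0.09 = 0.60
D = 1 − ½ × 0.60 = 1 − 0.300 = 0.7000

0.70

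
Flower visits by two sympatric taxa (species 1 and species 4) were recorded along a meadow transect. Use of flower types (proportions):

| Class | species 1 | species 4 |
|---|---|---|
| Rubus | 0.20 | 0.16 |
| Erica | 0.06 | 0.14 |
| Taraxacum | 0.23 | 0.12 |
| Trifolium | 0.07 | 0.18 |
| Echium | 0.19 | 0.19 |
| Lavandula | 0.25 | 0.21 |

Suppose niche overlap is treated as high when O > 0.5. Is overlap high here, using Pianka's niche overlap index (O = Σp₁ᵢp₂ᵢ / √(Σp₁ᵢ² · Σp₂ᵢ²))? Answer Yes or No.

Yes

Σ p₁ᵢp₂ᵢ = 0.0320 + 0.0084 + 0.0276 + 0.0126 + 0.0361 + 0.0525 = 0.1692
Σp_1ᵢ² = 0.20² + 0.06² + 0.23² + 0.07² + 0.19² + 0.25² = 0.0400 + 0.0036 + 0.0529 + 0.0049 + 0.0361 + 0.0625 = 0.2000
Σp_2ᵢ² = 0.16² + 0.14² + 0.12² + 0.18² + 0.19² + 0.21² = 0.0256 + 0.0196 + 0.0144 + 0.0324 + 0.0361 + 0.0441 = 0.1722
O = 0.1692 / √(0.2000 × 0.1722) = 0.1692 / 0.18558 = 0.9117
O = 0.9117 > 0.5 → Yes.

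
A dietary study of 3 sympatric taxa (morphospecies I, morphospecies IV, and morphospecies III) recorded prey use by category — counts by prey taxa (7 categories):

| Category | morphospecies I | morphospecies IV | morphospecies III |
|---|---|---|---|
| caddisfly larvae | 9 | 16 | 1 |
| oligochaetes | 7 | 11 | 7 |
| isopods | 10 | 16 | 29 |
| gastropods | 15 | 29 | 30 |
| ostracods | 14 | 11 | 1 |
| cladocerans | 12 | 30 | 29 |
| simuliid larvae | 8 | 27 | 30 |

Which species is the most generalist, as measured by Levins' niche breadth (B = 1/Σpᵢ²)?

morphospecies I

Proportions for morphospecies I (n=75): 9/75=0.1200, 7/75=0.0933, 10/75=0.1333, 15/75=0.2000, 14/75=0.1867, 12/75=0.1600, 8/75=0.1067
Proportions for morphospecies IV (n=140): 16/140=0.1143, 11/140=0.0786, 16/140=0.1143, 29/140=0.2071, 11/140=0.0786, 30/140=0.2143, 27/140=0.1929
Proportions for morphospecies III (n=127): 1/127=0.0079, 7/127=0.0551, 29/127=0.2283, 30/127=0.2362, 1/127=0.0079, 29/127=0.2283, 30/127=0.2362
Σp_Iᵢ² = 0.1200² + 0.0933² + 0.1333² + 0.2000² + 0.1867² + 0.1600² + 0.1067² = 0.014400 + 0.008705 + 0.017769 + 0.040000 + 0.034857 + 0.025600 + 0.011385 = 0.152716
B_I = 1 / 0.152716 = 6.5481
Σp_IVᵢ² = 0.1143² + 0.0786² + 0.1143² + 0.2071² + 0.0786² + 0.2143² + 0.1929² = 0.013064 + 0.006178 + 0.013064 + 0.042890 + 0.006178 + 0.045924 + 0.037210 = 0.164508
B_IV = 1 / 0.164508 = 6.0787
Σp_IIIᵢ² = 0.0079² + 0.0551² + 0.2283² + 0.2362² + 0.0079² + 0.2283² + 0.2362² = 0.000062 + 0.003036 + 0.052121 + 0.055790 + 0.000062 + 0.052121 + 0.055790 = 0.218982
B_III = 1 / 0.218982 = 4.5666
Highest B → broadest niche (most generalist): morphospecies I (B = 6.55).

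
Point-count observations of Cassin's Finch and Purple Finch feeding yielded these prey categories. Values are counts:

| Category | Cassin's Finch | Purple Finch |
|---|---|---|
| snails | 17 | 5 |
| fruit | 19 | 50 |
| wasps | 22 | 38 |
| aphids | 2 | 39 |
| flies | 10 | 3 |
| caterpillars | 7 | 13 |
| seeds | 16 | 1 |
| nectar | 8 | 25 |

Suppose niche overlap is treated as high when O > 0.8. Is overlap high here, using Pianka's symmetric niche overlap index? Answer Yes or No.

Proportions for Cassin's Finch (n=101): 17/101=0.1683, 19/101=0.1881, 22/101=0.2178, 2/101=0.0198, 10/101=0.0990, 7/101=0.0693, 16/101=0.1584, 8/101=0.0792
Proportions for Purple Finch (n=174): 5/174=0.0287, 50/174=0.2874, 38/174=0.2184, 39/174=0.2241, 3/174=0.0172, 13/174=0.0747, 1/174=0.0057, 25/174=0.1437
Σ p₁ᵢp₂ᵢ = 0.004830 + 0.054060 + 0.047568 + 0.004437 + 0.001703 + 0.005177 + 0.000903 + 0.011381 = 0.130059
Σp_1ᵢ² = 0.1683² + 0.1881² + 0.2178² + 0.0198² + 0.0990² + 0.0693² + 0.1584² + 0.0792² = 0.028325 + 0.035382 + 0.047437 + 0.000392 + 0.009801 + 0.004802 + 0.025091 + 0.006273 = 0.157503
Σp_2ᵢ² = 0.0287² + 0.2874² + 0.2184² + 0.2241² + 0.0172² + 0.0747² + 0.0057² + 0.1437² = 0.000824 + 0.082599 + 0.047699 + 0.050221 + 0.000296 + 0.005580 + 0.000032 + 0.020650 = 0.207901
O = 0.130059 / √(0.157503 × 0.207901) = 0.130059 / 0.1809559 = 0.7187
O = 0.7187 < 0.8 → No.

No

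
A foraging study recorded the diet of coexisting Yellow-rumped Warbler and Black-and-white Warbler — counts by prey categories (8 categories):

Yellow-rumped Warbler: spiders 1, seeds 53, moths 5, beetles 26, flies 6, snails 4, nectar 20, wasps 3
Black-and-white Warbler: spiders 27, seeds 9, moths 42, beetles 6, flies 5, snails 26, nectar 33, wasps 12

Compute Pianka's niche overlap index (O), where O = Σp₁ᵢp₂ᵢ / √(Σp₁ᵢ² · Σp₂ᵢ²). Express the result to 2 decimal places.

Proportions for Yellow-rumped Warbler (n=118): 1/118=0.0085, 53/118=0.4492, 5/118=0.0424, 26/118=0.2203, 6/118=0.0508, 4/118=0.0339, 20/118=0.1695, 3/118=0.0254
Proportions for Black-and-white Warbler (n=160): 27/160=0.1688, 9/160=0.0563, 42/160=0.2625, 6/160=0.0375, 5/160=0.0313, 26/160=0.1625, 33/160=0.2063, 12/160=0.0750
Σ p₁ᵢp₂ᵢ = 0.001435 + 0.025290 + 0.011130 + 0.008261 + 0.001590 + 0.005509 + 0.034968 + 0.001905 = 0.090088
Σp_1ᵢ² = 0.0085² + 0.4492² + 0.0424² + 0.2203² + 0.0508² + 0.0339² + 0.1695² + 0.0254² = 0.000072 + 0.201781 + 0.001798 + 0.048532 + 0.002581 + 0.001149 + 0.028730 + 0.000645 = 0.285288
Σp_2ᵢ² = 0.1688² + 0.0563² + 0.2625² + 0.0375² + 0.0313² + 0.1625² + 0.2063² + 0.0750² = 0.028493 + 0.003170 + 0.068906 + 0.001406 + 0.000980 + 0.026406 + 0.042560 + 0.005625 = 0.177546
O = 0.090088 / √(0.285288 × 0.177546) = 0.090088 / 0.2250594 = 0.4003

0.40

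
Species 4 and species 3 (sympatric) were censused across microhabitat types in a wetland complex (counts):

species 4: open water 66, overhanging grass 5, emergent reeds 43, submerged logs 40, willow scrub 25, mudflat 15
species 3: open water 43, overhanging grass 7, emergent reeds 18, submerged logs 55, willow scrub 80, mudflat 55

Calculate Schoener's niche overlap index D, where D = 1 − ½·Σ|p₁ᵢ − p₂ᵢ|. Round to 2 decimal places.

Proportions for species 4 (n=194): 66/194=0.3402, 5/194=0.0258, 43/194=0.2216, 40/194=0.2062, 25/194=0.1289, 15/194=0.0773
Proportions for species 3 (n=258): 43/258=0.1667, 7/258=0.0271, 18/258=0.0698, 55/258=0.2132, 80/258=0.3101, 55/258=0.2132
Σ|p₁ᵢ − p₂ᵢ| = 0.1735 + 0.0013 + 0.1518 + 0.0070 + 0.1812 + 0.1359 = 0.6507
D = 1 − ½ × 0.6507 = 1 − 0.32535 = 0.67465

0.67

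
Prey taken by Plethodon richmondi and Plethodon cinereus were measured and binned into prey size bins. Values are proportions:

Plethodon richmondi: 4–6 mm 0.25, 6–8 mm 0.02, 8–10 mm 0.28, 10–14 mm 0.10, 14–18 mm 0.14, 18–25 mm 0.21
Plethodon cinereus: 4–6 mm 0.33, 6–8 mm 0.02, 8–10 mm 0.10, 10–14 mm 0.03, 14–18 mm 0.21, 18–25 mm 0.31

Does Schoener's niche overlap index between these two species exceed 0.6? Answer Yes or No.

Yes

Σ|p₁ᵢ − p₂ᵢ| = 0.08 + 0.00 + 0.18 + 0.07 + 0.07 + 0.10 = 0.50
D = 1 − ½ × 0.50 = 1 − 0.250 = 0.7500
D = 0.7500 > 0.6 → Yes.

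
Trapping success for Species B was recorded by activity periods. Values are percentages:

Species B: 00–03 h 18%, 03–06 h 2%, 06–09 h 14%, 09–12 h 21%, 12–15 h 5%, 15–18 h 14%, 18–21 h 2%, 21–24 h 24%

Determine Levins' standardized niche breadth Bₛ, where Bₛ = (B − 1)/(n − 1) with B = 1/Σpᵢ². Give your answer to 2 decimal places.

0.67

Convert percentages to proportions (divide by 100).
Σpᵢ² = 0.18² + 0.02² + 0.14² + 0.21² + 0.05² + 0.14² + 0.02² + 0.24² = 0.0324 + 0.0004 + 0.0196 + 0.0441 + 0.0025 + 0.0196 + 0.0004 + 0.0576 = 0.1766
B = 1 / 0.1766 = 5.6625
Bₛ = (B − 1)/(n − 1) = (5.6625 − 1)/(8 − 1) = 4.6625/7 = 0.6661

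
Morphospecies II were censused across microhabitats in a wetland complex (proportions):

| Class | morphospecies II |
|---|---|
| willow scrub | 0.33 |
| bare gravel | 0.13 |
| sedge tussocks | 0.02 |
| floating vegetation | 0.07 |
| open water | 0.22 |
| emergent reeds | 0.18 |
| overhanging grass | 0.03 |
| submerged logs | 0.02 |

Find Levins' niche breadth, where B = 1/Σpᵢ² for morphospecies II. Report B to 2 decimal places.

Σpᵢ² = 0.33² + 0.13² + 0.02² + 0.07² + 0.22² + 0.18² + 0.03² + 0.02² = 0.1089 + 0.0169 + 0.0004 + 0.0049 + 0.0484 + 0.0324 + 0.0009 + 0.0004 = 0.2132
B = 1 / 0.2132 = 4.6904

4.69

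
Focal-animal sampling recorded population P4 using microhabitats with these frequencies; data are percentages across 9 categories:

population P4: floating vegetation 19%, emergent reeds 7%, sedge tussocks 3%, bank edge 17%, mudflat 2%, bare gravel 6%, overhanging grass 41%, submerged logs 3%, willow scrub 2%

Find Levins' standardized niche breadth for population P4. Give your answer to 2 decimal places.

Convert percentages to proportions (divide by 100).
Σpᵢ² = 0.19² + 0.07² + 0.03² + 0.17² + 0.02² + 0.06² + 0.41² + 0.03² + 0.02² = 0.0361 + 0.0049 + 0.0009 + 0.0289 + 0.0004 + 0.0036 + 0.1681 + 0.0009 + 0.0004 = 0.2442
B = 1 / 0.2442 = 4.0950
Bₛ = (B − 1)/(n − 1) = (4.0950 − 1)/(9 − 1) = 3.0950/8 = 0.3869

0.39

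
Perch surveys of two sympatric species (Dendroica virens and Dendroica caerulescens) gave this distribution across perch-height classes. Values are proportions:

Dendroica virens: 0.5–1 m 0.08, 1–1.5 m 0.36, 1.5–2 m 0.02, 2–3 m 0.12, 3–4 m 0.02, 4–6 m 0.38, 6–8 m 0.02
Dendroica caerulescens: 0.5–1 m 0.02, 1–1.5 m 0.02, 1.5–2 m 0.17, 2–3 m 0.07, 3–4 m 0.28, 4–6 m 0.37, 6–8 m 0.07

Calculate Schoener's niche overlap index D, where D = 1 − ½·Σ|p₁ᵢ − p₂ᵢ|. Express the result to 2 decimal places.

0.54

Σ|p₁ᵢ − p₂ᵢ| = 0.06 + 0.34 + 0.15 + 0.05 + 0.26 + 0.01 + 0.05 = 0.92
D = 1 − ½ × 0.92 = 1 − 0.460 = 0.5400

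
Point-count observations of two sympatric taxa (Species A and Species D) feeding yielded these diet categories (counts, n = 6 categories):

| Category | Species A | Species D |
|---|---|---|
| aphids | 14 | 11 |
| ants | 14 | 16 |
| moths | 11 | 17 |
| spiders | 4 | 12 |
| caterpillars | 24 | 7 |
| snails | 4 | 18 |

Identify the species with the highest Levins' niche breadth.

Proportions for Species A (n=71): 14/71=0.1972, 14/71=0.1972, 11/71=0.1549, 4/71=0.0563, 24/71=0.3380, 4/71=0.0563
Proportions for Species D (n=81): 11/81=0.1358, 16/81=0.1975, 17/81=0.2099, 12/81=0.1481, 7/81=0.0864, 18/81=0.2222
Σp_Aᵢ² = 0.1972² + 0.1972² + 0.1549² + 0.0563² + 0.3380² + 0.0563² = 0.038888 + 0.038888 + 0.023994 + 0.003170 + 0.114244 + 0.003170 = 0.222354
B_A = 1 / 0.222354 = 4.4973
Σp_Dᵢ² = 0.1358² + 0.1975² + 0.2099² + 0.1481² + 0.0864² + 0.2222² = 0.018442 + 0.039006 + 0.044058 + 0.021934 + 0.007465 + 0.049373 = 0.180278
B_D = 1 / 0.180278 = 5.5470
Highest B → broadest niche (most generalist): Species D (B = 5.55).

Species D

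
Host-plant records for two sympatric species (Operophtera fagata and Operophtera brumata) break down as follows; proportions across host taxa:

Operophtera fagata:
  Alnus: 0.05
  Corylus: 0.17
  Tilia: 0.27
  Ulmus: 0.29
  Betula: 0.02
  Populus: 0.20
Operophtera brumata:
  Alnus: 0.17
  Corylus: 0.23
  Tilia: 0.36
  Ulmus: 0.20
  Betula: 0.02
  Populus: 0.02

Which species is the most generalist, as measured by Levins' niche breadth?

Σp_fagaᵢ² = 0.05² + 0.17² + 0.27² + 0.29² + 0.02² + 0.20² = 0.0025 + 0.0289 + 0.0729 + 0.0841 + 0.0004 + 0.0400 = 0.2288
B_faga = 1 / 0.2288 = 4.3706
Σp_brumᵢ² = 0.17² + 0.23² + 0.36² + 0.20² + 0.02² + 0.02² = 0.0289 + 0.0529 + 0.1296 + 0.0400 + 0.0004 + 0.0004 = 0.2522
B_brum = 1 / 0.2522 = 3.9651
Highest B → broadest niche (most generalist): Operophtera fagata (B = 4.37).

Operophtera fagata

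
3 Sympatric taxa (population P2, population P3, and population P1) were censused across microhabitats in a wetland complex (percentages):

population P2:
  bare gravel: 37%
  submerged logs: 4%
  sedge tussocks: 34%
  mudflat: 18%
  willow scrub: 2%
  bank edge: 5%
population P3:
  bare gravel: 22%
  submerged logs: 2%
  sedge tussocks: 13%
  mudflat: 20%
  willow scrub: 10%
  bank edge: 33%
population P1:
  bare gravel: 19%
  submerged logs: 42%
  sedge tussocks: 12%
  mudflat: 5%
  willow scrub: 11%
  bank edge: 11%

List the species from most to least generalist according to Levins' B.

population P3 > population P1 > population P2

Convert percentages to proportions (divide by 100).
Σp_P2ᵢ² = 0.37² + 0.04² + 0.34² + 0.18² + 0.02² + 0.05² = 0.1369 + 0.0016 + 0.1156 + 0.0324 + 0.0004 + 0.0025 = 0.2894
B_P2 = 1 / 0.2894 = 3.4554
Σp_P3ᵢ² = 0.22² + 0.02² + 0.13² + 0.20² + 0.10² + 0.33² = 0.0484 + 0.0004 + 0.0169 + 0.0400 + 0.0100 + 0.1089 = 0.2246
B_P3 = 1 / 0.2246 = 4.4524
Σp_P1ᵢ² = 0.19² + 0.42² + 0.12² + 0.05² + 0.11² + 0.11² = 0.0361 + 0.1764 + 0.0144 + 0.0025 + 0.0121 + 0.0121 = 0.2536
B_P1 = 1 / 0.2536 = 3.9432
Ranking by B (broadest → narrowest): population P3 (4.45) > population P1 (3.94) > population P2 (3.46)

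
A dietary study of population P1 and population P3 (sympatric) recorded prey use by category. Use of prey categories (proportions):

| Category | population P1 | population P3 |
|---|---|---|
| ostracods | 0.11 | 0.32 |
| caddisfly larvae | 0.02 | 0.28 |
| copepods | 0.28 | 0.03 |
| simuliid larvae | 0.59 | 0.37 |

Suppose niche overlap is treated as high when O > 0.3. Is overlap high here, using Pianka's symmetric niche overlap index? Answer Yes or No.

Σ p₁ᵢp₂ᵢ = 0.0352 + 0.0056 + 0.0084 + 0.2183 = 0.2675
Σp_1ᵢ² = 0.11² + 0.02² + 0.28² + 0.59² = 0.0121 + 0.0004 + 0.0784 + 0.3481 = 0.4390
Σp_2ᵢ² = 0.32² + 0.28² + 0.03² + 0.37² = 0.1024 + 0.0784 + 0.0009 + 0.1369 = 0.3186
O = 0.2675 / √(0.4390 × 0.3186) = 0.2675 / 0.37399 = 0.7153
O = 0.7153 > 0.3 → Yes.

Yes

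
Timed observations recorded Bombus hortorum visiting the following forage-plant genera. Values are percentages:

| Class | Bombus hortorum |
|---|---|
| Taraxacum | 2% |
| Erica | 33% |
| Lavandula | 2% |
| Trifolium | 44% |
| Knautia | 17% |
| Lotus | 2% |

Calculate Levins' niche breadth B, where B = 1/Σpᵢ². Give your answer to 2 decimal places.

Convert percentages to proportions (divide by 100).
Σpᵢ² = 0.02² + 0.33² + 0.02² + 0.44² + 0.17² + 0.02² = 0.0004 + 0.1089 + 0.0004 + 0.1936 + 0.0289 + 0.0004 = 0.3326
B = 1 / 0.3326 = 3.0066

3.01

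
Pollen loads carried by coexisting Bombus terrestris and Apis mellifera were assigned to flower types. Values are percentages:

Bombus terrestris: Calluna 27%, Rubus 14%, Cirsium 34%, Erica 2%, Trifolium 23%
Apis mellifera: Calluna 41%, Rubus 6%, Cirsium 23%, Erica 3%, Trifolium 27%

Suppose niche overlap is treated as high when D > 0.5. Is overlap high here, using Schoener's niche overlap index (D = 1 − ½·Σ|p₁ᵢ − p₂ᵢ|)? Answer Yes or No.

Convert percentages to proportions (divide by 100).
Σ|p₁ᵢ − p₂ᵢ| = 0.14 + 0.08 + 0.11 + 0.01 + 0.04 = 0.38
D = 1 − ½ × 0.38 = 1 − 0.190 = 0.8100
D = 0.8100 > 0.5 → Yes.

Yes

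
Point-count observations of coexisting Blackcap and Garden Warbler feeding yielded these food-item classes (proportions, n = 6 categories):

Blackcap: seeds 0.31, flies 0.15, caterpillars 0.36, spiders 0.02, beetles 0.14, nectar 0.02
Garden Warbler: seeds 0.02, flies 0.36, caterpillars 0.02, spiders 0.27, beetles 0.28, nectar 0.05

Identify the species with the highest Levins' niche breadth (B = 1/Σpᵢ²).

Σp_Blacᵢ² = 0.31² + 0.15² + 0.36² + 0.02² + 0.14² + 0.02² = 0.0961 + 0.0225 + 0.1296 + 0.0004 + 0.0196 + 0.0004 = 0.2686
B_Blac = 1 / 0.2686 = 3.7230
Σp_Warbᵢ² = 0.02² + 0.36² + 0.02² + 0.27² + 0.28² + 0.05² = 0.0004 + 0.1296 + 0.0004 + 0.0729 + 0.0784 + 0.0025 = 0.2842
B_Warb = 1 / 0.2842 = 3.5186
Highest B → broadest niche (most generalist): Blackcap (B = 3.72).

Blackcap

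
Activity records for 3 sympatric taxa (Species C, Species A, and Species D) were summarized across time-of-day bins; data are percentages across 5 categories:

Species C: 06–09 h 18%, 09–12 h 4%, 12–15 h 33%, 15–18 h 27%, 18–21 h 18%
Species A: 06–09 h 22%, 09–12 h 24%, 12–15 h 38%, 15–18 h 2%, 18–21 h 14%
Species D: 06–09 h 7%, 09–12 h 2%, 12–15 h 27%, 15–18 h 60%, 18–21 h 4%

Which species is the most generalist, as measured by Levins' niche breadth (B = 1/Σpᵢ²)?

Species C

Convert percentages to proportions (divide by 100).
Σp_Cᵢ² = 0.18² + 0.04² + 0.33² + 0.27² + 0.18² = 0.0324 + 0.0016 + 0.1089 + 0.0729 + 0.0324 = 0.2482
B_C = 1 / 0.2482 = 4.0290
Σp_Aᵢ² = 0.22² + 0.24² + 0.38² + 0.02² + 0.14² = 0.0484 + 0.0576 + 0.1444 + 0.0004 + 0.0196 = 0.2704
B_A = 1 / 0.2704 = 3.6982
Σp_Dᵢ² = 0.07² + 0.02² + 0.27² + 0.60² + 0.04² = 0.0049 + 0.0004 + 0.0729 + 0.3600 + 0.0016 = 0.4398
B_D = 1 / 0.4398 = 2.2738
Highest B → broadest niche (most generalist): Species C (B = 4.03).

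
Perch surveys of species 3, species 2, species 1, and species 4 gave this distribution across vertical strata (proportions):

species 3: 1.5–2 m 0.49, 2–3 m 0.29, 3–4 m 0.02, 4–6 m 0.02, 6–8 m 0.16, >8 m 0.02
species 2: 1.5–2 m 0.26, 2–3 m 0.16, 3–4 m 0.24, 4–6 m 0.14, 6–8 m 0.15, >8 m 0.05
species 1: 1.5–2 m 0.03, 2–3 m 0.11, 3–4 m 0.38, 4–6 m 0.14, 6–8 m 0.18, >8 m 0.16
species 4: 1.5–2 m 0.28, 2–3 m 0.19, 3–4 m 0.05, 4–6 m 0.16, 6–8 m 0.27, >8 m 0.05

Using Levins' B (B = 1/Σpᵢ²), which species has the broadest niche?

Σp_3ᵢ² = 0.49² + 0.29² + 0.02² + 0.02² + 0.16² + 0.02² = 0.2401 + 0.0841 + 0.0004 + 0.0004 + 0.0256 + 0.0004 = 0.3510
B_3 = 1 / 0.3510 = 2.8490
Σp_2ᵢ² = 0.26² + 0.16² + 0.24² + 0.14² + 0.15² + 0.05² = 0.0676 + 0.0256 + 0.0576 + 0.0196 + 0.0225 + 0.0025 = 0.1954
B_2 = 1 / 0.1954 = 5.1177
Σp_1ᵢ² = 0.03² + 0.11² + 0.38² + 0.14² + 0.18² + 0.16² = 0.0009 + 0.0121 + 0.1444 + 0.0196 + 0.0324 + 0.0256 = 0.2350
B_1 = 1 / 0.2350 = 4.2553
Σp_4ᵢ² = 0.28² + 0.19² + 0.05² + 0.16² + 0.27² + 0.05² = 0.0784 + 0.0361 + 0.0025 + 0.0256 + 0.0729 + 0.0025 = 0.2180
B_4 = 1 / 0.2180 = 4.5872
Highest B → broadest niche (most generalist): species 2 (B = 5.12).

species 2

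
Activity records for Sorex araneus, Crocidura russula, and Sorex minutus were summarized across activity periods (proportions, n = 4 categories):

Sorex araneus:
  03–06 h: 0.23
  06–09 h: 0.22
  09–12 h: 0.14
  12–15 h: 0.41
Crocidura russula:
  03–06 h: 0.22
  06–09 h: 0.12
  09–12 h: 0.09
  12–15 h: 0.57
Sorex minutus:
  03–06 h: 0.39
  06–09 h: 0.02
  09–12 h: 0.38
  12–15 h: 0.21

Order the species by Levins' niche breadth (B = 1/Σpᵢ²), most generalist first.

Sorex araneus > Sorex minutus > Crocidura russula

Σp_aranᵢ² = 0.23² + 0.22² + 0.14² + 0.41² = 0.0529 + 0.0484 + 0.0196 + 0.1681 = 0.2890
B_aran = 1 / 0.2890 = 3.4602
Σp_russᵢ² = 0.22² + 0.12² + 0.09² + 0.57² = 0.0484 + 0.0144 + 0.0081 + 0.3249 = 0.3958
B_russ = 1 / 0.3958 = 2.5265
Σp_minuᵢ² = 0.39² + 0.02² + 0.38² + 0.21² = 0.1521 + 0.0004 + 0.1444 + 0.0441 = 0.3410
B_minu = 1 / 0.3410 = 2.9326
Ranking by B (broadest → narrowest): Sorex araneus (3.46) > Sorex minutus (2.93) > Crocidura russula (2.53)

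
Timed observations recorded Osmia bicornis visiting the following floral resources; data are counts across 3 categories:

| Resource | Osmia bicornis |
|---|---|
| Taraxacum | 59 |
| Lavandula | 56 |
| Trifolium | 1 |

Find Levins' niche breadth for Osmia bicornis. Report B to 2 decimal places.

Proportions for Osmia bicornis (n=116): 59/116=0.5086, 56/116=0.4828, 1/116=0.0086
Σpᵢ² = 0.5086² + 0.4828² + 0.0086² = 0.258674 + 0.233096 + 0.000074 = 0.491844
B = 1 / 0.491844 = 2.0332

2.03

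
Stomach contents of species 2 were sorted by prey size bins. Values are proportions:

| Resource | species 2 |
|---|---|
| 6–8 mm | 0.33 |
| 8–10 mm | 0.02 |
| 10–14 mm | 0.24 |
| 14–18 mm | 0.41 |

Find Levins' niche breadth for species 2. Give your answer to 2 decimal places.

Σpᵢ² = 0.33² + 0.02² + 0.24² + 0.41² = 0.1089 + 0.0004 + 0.0576 + 0.1681 = 0.3350
B = 1 / 0.3350 = 2.9851

2.99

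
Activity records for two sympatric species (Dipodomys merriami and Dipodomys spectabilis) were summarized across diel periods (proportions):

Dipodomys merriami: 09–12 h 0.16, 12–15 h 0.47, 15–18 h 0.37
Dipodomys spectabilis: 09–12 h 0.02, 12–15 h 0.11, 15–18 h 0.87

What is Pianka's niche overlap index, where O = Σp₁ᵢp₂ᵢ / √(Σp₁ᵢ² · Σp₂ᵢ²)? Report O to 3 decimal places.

0.694

Σ p₁ᵢp₂ᵢ = 0.0032 + 0.0517 + 0.3219 = 0.3768
Σp_1ᵢ² = 0.16² + 0.47² + 0.37² = 0.0256 + 0.2209 + 0.1369 = 0.3834
Σp_2ᵢ² = 0.02² + 0.11² + 0.87² = 0.0004 + 0.0121 + 0.7569 = 0.7694
O = 0.3768 / √(0.3834 × 0.7694) = 0.3768 / 0.543128 = 0.69376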